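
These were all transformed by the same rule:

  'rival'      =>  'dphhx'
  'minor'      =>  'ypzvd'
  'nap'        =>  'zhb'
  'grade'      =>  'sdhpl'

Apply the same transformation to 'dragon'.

The rule splits by letter class: vowels +7, consonants +12.
On dragon: d(cons)+12=p, r(cons)+12=d, a(vowel)+7=h, g(cons)+12=s, o(vowel)+7=v, n(cons)+12=z.

pdhsvz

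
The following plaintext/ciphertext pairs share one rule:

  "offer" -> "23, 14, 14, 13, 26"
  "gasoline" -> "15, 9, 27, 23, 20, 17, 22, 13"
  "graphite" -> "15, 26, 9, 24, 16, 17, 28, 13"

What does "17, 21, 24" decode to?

Letters become their 1-based position plus 8 (so a→9, b→10, …).
Reversing it on 17, 21, 24: 17→(17−8)÷1=9=i, 21→(21−8)÷1=13=m, 24→(24−8)÷1=16=p.

imp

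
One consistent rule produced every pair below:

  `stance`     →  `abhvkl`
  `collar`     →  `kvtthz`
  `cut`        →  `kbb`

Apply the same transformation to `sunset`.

The rule splits by letter class: vowels +7, consonants +8.
Applying it to sunset: s(cons)+8=a, u(vowel)+7=b, n(cons)+8=v, s(cons)+8=a, e(vowel)+7=l, t(cons)+8=b.

abvalb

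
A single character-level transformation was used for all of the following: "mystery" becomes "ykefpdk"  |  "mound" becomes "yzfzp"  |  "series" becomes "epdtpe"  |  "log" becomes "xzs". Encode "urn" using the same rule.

The shift depends on letter class: consonant m→y is +12, but vowel e→p is +11. Vowels shift forward by 11 and consonants shift forward by 12.
On urn: u(vowel)+11=f, r(cons)+12=d, n(cons)+12=z.

fdz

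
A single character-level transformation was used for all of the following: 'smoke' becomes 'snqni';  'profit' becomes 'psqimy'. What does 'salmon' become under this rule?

In smoke: s→s is +0, m→n is +1, o→q is +2, k→n is +3 — the shift increases by 1 each position. The shift increases by 1 at each position, starting from +0: 0, 1, 2, ….
Applying it to salmon: s+0=s, a+1=b, l+2=n, m+3=p, o+4=s, n+5=s.

sbnpss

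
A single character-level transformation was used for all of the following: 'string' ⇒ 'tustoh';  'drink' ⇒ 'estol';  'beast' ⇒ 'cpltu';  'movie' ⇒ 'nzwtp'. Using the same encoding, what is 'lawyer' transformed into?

The rule splits by letter class: vowels +11, consonants +1.
On lawyer: l(cons)+1=m, a(vowel)+11=l, w(cons)+1=x, y(cons)+1=z, e(vowel)+11=p, r(cons)+1=s.

mlxzps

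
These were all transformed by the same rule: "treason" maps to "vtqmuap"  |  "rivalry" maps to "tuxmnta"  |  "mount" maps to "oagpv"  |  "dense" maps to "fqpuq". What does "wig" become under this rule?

yui

The rule splits by letter class: vowels +12, consonants +2.
For wig: w(cons)+2=y, i(vowel)+12=u, g(cons)+2=i.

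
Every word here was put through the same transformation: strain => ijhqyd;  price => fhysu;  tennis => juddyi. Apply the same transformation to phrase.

Compare letters: s→i is +16, t→j is +16, r→h is +16 — a constant shift. Every letter moves 16 places later in the alphabet, wrapping around z→a.
On phrase: p+16=f, h+16=x, r+16=h, a+16=q, s+16=i, e+16=u.

fxhqiu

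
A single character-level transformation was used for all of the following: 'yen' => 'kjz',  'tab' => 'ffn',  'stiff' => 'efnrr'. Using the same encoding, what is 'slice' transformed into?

exnoj

Two shifts are in play — +5 for a/e/i/o/u, +12 for every other letter.
For slice: s(cons)+12=e, l(cons)+12=x, i(vowel)+5=n, c(cons)+12=o, e(vowel)+5=j.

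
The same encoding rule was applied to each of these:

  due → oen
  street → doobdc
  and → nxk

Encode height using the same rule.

drqsor

The output letters match the input read backwards, each shifted +10: due reversed is eud. Two steps: reverse the string, then apply a Caesar shift of +10.
Applying it to height: reverse → thgieh; then shift: t+10=d, h+10=r, g+10=q, i+10=s, e+10=o, h+10=r.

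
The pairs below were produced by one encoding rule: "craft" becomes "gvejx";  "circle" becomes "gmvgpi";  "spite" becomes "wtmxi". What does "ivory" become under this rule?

Compare letters: c→g is +4, r→v is +4, a→e is +4 — a constant shift. Each letter is shifted forward by 4 in the alphabet (a Caesar shift of +4).
Applying it to ivory: i+4=m, v+4=z, o+4=s, r+4=v, y+4=c.

mzsvc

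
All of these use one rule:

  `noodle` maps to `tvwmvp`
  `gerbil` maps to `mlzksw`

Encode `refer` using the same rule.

Letter i (0-indexed) is shifted by i+6, so successive shifts are 6, 7, 8, ….
For refer: r+6=x, e+7=l, f+8=n, e+9=n, r+10=b.

xlnnb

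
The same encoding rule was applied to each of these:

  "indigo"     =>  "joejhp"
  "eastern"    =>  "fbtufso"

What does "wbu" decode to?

vat

Compare letters: i→j is +1, n→o is +1, d→e is +1 — a constant shift. Every letter moves 1 place later in the alphabet, wrapping around z→a.
Undoing it on wbu: w−1=v, b−1=a, u−1=t.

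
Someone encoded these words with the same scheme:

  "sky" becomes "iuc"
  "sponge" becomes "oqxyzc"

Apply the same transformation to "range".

The output letters match the input read backwards, each shifted +10: sky reversed is yks. Read the word backwards and shift each letter +10.
On range: reverse → egnar; then shift: e+10=o, g+10=q, n+10=x, a+10=k, r+10=b.

oqxkb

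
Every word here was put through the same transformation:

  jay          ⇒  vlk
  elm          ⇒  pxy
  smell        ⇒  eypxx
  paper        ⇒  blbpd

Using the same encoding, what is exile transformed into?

pjtxp

The shift depends on letter class: consonant j→v is +12, but vowel a→l is +11. Vowels shift forward by 11 and consonants shift forward by 12.
For exile: e(vowel)+11=p, x(cons)+12=j, i(vowel)+11=t, l(cons)+12=x, e(vowel)+11=p.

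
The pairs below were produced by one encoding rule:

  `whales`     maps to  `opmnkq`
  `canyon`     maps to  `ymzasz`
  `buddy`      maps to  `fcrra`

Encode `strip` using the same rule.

This is an affine cipher: with a=0,…,z=25, each position x becomes (19x+12) mod 26.
On strip: s(18)→19·18+12≡16=q; t(19)→19·19+12≡9=j; r(17)→19·17+12≡23=x; i(8)→19·8+12≡8=i; p(15)→19·15+12≡11=l (all mod 26).

qjxil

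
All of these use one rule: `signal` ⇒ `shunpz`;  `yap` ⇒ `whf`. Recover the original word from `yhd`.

Two steps: reverse the string, then apply a Caesar shift of +7.
Undoing it on yhd: shift back: y−7=r, h−7=a, d−7=w → raw; then reverse → war.

war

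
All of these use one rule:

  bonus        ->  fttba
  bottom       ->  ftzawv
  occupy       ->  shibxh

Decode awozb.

wrist

Letter i (0-indexed) is shifted by i+4, so successive shifts are 4, 5, 6, ….
Decoding awozb: a−4=w, w−5=r, o−6=i, z−7=s, b−8=t.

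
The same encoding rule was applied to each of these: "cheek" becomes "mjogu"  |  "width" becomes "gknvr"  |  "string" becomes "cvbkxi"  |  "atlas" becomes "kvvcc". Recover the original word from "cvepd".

The shifts repeat in a cycle of length 2: positions 0,1,… shift by +10, +2, then the pattern repeats.
Decoding cvepd: c−10=s, v−2=t, e−10=u, p−2=n, d−10=t.

stunt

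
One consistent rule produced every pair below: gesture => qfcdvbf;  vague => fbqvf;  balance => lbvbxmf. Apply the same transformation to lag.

The shift depends on letter class: consonant g→q is +10, but vowel e→f is +1. Two shifts are in play — +1 for a/e/i/o/u, +10 for every other letter.
For lag: l(cons)+10=v, a(vowel)+1=b, g(cons)+10=q.

vbq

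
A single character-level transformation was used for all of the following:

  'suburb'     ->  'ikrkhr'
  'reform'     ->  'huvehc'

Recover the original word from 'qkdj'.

Compare letters: s→i is +16, u→k is +16, b→r is +16 — a constant shift. Each letter is shifted forward by 16 in the alphabet (a Caesar shift of +16).
Decoding qkdj: q−16=a, k−16=u, d−16=n, j−16=t.

aunt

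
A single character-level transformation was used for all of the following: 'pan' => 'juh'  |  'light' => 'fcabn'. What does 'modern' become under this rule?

gixylh

Compare letters: p→j is +20, a→u is +20, n→h is +20 — a constant shift. Every letter moves 20 places later in the alphabet, wrapping around z→a.
On modern: m+20=g, o+20=i, d+20=x, e+20=y, r+20=l, n+20=h.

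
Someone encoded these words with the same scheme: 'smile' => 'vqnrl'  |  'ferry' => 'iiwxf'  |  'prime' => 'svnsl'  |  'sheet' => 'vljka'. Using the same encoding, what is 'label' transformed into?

oegks

In smile: s→v is +3, m→q is +4, i→n is +5, l→r is +6 — the shift increases by 1 each position. Each letter shifts forward by (position + 3), i.e. 3, 4, 5, … — the shift grows by one for each successive letter.
On label: l+3=o, a+4=e, b+5=g, e+6=k, l+7=s.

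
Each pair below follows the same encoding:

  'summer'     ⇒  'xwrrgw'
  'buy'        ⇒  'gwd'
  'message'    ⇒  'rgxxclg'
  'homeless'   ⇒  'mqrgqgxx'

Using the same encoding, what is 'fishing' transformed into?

kkxmksl

Vowels shift forward by 2 and consonants shift forward by 5.
On fishing: f(cons)+5=k, i(vowel)+2=k, s(cons)+5=x, h(cons)+5=m, i(vowel)+2=k, n(cons)+5=s, g(cons)+5=l.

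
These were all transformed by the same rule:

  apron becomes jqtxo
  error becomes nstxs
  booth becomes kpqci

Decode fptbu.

The shifts repeat in a cycle of length 3: positions 0,1,… shift by +9, +1, +2, then the pattern repeats.
Reversing it on fptbu: f−9=w, p−1=o, t−2=r, b−9=s, u−1=t.

worst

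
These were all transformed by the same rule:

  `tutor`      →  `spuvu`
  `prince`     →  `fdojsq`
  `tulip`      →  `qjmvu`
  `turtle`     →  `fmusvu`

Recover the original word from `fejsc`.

Two steps: reverse the string, then apply a Caesar shift of +1.
Decoding fejsc: shift back: f−1=e, e−1=d, j−1=i, s−1=r, c−1=b → edirb; then reverse → bride.

bride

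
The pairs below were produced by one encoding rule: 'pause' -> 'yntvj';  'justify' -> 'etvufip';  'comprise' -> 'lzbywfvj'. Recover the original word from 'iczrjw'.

p(15)→y(24) and a(0)→n(13) fit y≡25x+13 (mod 26); the inverse of 25 mod 26 is 25. Each letter's alphabet position (a=0..z=25) is mapped through 25·x+13 mod 26 — an affine cipher.
Reversing it on iczrjw: i(8)→25·(8−13)≡5=f; c(2)→25·(2−13)≡11=l; z(25)→25·(25−13)≡14=o; r(17)→25·(17−13)≡22=w; j(9)→25·(9−13)≡4=e; w(22)→25·(22−13)≡17=r (all mod 26).

flower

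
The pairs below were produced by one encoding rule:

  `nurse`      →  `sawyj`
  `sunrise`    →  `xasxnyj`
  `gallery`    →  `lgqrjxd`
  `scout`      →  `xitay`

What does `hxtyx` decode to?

cross

Shifts by position in nurse: pos 0: n→s (+5), pos 1: u→a (+6), pos 2: r→w (+5), pos 3: s→y (+6) — repeating every 2. A repeating key of period 2 is used — shifts +5, +6 over and over.
Decoding hxtyx: h−5=c, x−6=r, t−5=o, y−6=s, x−5=s.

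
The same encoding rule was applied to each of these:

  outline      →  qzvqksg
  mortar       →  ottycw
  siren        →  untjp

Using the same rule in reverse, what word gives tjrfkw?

Shifts by position in outline: pos 0: o→q (+2), pos 1: u→z (+5), pos 2: t→v (+2), pos 3: l→q (+5) — repeating every 2. The shifts repeat in a cycle of length 2: positions 0,1,… shift by +2, +5, then the pattern repeats.
Reversing it on tjrfkw: t−2=r, j−5=e, r−2=p, f−5=a, k−2=i, w−5=r.

repair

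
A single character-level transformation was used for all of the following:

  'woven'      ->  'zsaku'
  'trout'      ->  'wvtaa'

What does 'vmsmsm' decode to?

single

In woven: w→z is +3, o→s is +4, v→a is +5, e→k is +6 — the shift increases by 1 each position. The shift increases by 1 at each position, starting from +3: 3, 4, 5, ….
Reversing it on vmsmsm: v−3=s, m−4=i, s−5=n, m−6=g, s−7=l, m−8=e.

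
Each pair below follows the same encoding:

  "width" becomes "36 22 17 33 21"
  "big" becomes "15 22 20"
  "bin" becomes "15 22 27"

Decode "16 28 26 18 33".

w is letter #23 and maps to 36: an offset of 13. Each letter is replaced by its alphabet position (a=1..z=26) + 13.
Decoding 16 28 26 18 33: 16→(16−13)÷1=3=c, 28→(28−13)÷1=15=o, 26→(26−13)÷1=13=m, 18→(18−13)÷1=5=e, 33→(33−13)÷1=20=t.

comet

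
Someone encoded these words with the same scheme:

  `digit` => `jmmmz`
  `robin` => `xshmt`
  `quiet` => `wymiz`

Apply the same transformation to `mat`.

The shift depends on letter class: consonant d→j is +6, but vowel i→m is +4. Vowels shift forward by 4 and consonants shift forward by 6.
Applying it to mat: m(cons)+6=s, a(vowel)+4=e, t(cons)+6=z.

sez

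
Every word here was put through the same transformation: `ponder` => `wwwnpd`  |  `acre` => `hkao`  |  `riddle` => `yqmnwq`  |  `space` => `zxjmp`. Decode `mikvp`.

fable

In ponder: p→w is +7, o→w is +8, n→w is +9, d→n is +10 — the shift increases by 1 each position. Letter i (0-indexed) is shifted by i+7, so successive shifts are 7, 8, 9, ….
Reversing it on mikvp: m−7=f, i−8=a, k−9=b, v−10=l, p−11=e.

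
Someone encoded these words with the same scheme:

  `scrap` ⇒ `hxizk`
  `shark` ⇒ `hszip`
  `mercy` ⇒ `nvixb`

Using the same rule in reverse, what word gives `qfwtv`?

judge

Each letter is replaced by its mirror in the alphabet: a↔z, b↔y, c↔x, and so on (the Atbash cipher).
Decoding qfwtv: q↔j, f↔u, w↔d, t↔g, v↔e.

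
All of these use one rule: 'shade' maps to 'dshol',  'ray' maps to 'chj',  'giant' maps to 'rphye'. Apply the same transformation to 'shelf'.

The rule splits by letter class: vowels +7, consonants +11.
For shelf: s(cons)+11=d, h(cons)+11=s, e(vowel)+7=l, l(cons)+11=w, f(cons)+11=q.

dslwq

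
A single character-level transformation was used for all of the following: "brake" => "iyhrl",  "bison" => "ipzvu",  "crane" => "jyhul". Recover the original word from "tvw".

mop

Each letter is shifted forward by 7 in the alphabet (a Caesar shift of +7).
Undoing it on tvw: t−7=m, v−7=o, w−7=p.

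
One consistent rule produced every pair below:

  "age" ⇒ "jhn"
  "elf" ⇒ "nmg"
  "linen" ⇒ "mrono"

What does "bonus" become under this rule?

The shift depends on letter class: consonant g→h is +1, but vowel a→j is +9. The rule splits by letter class: vowels +9, consonants +1.
For bonus: b(cons)+1=c, o(vowel)+9=x, n(cons)+1=o, u(vowel)+9=d, s(cons)+1=t.

cxodt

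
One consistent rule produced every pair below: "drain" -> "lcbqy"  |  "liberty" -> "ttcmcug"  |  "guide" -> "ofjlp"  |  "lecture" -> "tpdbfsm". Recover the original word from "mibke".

Shifts by position in drain: pos 0: d→l (+8), pos 1: r→c (+11), pos 2: a→b (+1), pos 3: i→q (+8), pos 4: n→y (+11) — repeating every 3. It's a Vigenère-style cipher with numeric key [8,11,1]: position i shifts by key[i mod 3].
Decoding mibke: m−8=e, i−11=x, b−1=a, k−8=c, e−11=t.

exact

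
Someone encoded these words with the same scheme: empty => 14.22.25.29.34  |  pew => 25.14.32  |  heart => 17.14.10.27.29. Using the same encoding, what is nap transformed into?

23.10.25

e is letter #5 and maps to 14: an offset of 9. Each letter is replaced by its alphabet position (a=1..z=26) + 9.
Applying it to nap: n=14→23, a=1→10, p=16→25.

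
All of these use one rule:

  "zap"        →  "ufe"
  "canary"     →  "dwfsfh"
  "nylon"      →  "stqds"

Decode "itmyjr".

The output letters match the input read backwards, each shifted +5: zap reversed is paz. Read the word backwards and shift each letter +5.
Decoding itmyjr: shift back: i−5=d, t−5=o, m−5=h, y−5=t, j−5=e, r−5=m → dohtem; then reverse → method.

method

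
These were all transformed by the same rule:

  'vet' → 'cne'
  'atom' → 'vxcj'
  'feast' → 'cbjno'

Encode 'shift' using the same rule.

corqb

The output letters match the input read backwards, each shifted +9: vet reversed is tev. Read the word backwards and shift each letter +9.
On shift: reverse → tfihs; then shift: t+9=c, f+9=o, i+9=r, h+9=q, s+9=b.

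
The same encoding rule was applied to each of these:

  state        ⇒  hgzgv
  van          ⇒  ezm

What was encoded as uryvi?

This is the alphabet-reversal cipher (Atbash): a becomes z, b becomes y, etc.
Decoding uryvi: u↔f, r↔i, y↔b, v↔e, i↔r.

fiber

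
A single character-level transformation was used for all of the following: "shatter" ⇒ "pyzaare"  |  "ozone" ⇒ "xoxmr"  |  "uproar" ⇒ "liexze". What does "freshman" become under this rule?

s(18)→p(15) and h(7)→y(24) fit y≡11x+25 (mod 26); the inverse of 11 mod 26 is 19. This is an affine cipher: with a=0,…,z=25, each position x becomes (11x+25) mod 26.
Applying it to freshman: f(5)→11·5+25≡2=c; r(17)→11·17+25≡4=e; e(4)→11·4+25≡17=r; s(18)→11·18+25≡15=p; h(7)→11·7+25≡24=y; m(12)→11·12+25≡1=b; a(0)→11·0+25≡25=z; n(13)→11·13+25≡12=m (all mod 26).

cerpybzm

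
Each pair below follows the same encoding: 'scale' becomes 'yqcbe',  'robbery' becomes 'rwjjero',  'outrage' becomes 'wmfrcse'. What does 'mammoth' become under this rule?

s(18)→y(24) and c(2)→q(16) fit y≡7x+2 (mod 26); the inverse of 7 mod 26 is 15. Each letter's alphabet position (a=0..z=25) is mapped through 7·x+2 mod 26 — an affine cipher.
Applying it to mammoth: m(12)→7·12+2≡8=i; a(0)→7·0+2≡2=c; m(12)→7·12+2≡8=i; m(12)→7·12+2≡8=i; o(14)→7·14+2≡22=w; t(19)→7·19+2≡5=f; h(7)→7·7+2≡25=z (all mod 26).

iciiwfz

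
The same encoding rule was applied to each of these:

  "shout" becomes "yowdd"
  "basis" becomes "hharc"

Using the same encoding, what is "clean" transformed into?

ismjx

In shout: s→y is +6, h→o is +7, o→w is +8, u→d is +9 — the shift increases by 1 each position. The shift increases by 1 at each position, starting from +6: 6, 7, 8, ….
Applying it to clean: c+6=i, l+7=s, e+8=m, a+9=j, n+10=x.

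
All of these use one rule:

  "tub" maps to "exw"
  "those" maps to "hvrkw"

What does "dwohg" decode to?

delta

The output letters match the input read backwards, each shifted +3: tub reversed is but. Read the word backwards and shift each letter +3.
Undoing it on dwohg: shift back: d−3=a, w−3=t, o−3=l, h−3=e, g−3=d → atled; then reverse → delta.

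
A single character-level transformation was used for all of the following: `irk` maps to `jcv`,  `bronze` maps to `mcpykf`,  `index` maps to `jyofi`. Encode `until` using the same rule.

vyejw

The rule splits by letter class: vowels +1, consonants +11.
Applying it to until: u(vowel)+1=v, n(cons)+11=y, t(cons)+11=e, i(vowel)+1=j, l(cons)+11=w.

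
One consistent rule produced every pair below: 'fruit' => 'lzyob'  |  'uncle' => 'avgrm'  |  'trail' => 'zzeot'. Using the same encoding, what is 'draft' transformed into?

jzelb

Shifts by position in fruit: pos 0: f→l (+6), pos 1: r→z (+8), pos 2: u→y (+4), pos 3: i→o (+6), pos 4: t→b (+8) — repeating every 3. A repeating key of period 3 is used — shifts +6, +8, +4 over and over.
Applying it to draft: d+6=j, r+8=z, a+4=e, f+6=l, t+8=b.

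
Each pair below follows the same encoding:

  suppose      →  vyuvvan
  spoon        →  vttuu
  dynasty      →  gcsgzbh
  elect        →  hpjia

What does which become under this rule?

zlnio

Letter i (0-indexed) is shifted by i+3, so successive shifts are 3, 4, 5, ….
Applying it to which: w+3=z, h+4=l, i+5=n, c+6=i, h+7=o.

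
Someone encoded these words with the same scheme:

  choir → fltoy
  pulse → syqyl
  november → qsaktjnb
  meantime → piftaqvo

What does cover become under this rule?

In choir: c→f is +3, h→l is +4, o→t is +5, i→o is +6 — the shift increases by 1 each position. Each letter shifts forward by (position + 3), i.e. 3, 4, 5, … — the shift grows by one for each successive letter.
On cover: c+3=f, o+4=s, v+5=a, e+6=k, r+7=y.

fsaky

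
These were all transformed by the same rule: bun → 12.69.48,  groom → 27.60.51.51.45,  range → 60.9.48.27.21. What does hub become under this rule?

30.69.12

The formula is n = 3×(alphabet index, a=1) + 6.
For hub: h=8→30, u=21→69, b=2→12.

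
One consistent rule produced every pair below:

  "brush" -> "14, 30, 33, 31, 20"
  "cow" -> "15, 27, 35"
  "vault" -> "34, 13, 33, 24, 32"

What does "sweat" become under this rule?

The number is (letter's place in the alphabet, a=1) + 12.
For sweat: s=19→31, w=23→35, e=5→17, a=1→13, t=20→32.

31, 35, 17, 13, 32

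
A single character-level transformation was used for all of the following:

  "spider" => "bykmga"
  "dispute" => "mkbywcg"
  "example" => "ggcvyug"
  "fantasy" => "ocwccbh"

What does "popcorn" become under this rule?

yqylqaw

The shift depends on letter class: consonant s→b is +9, but vowel i→k is +2. Vowels shift forward by 2 and consonants shift forward by 9.
Applying it to popcorn: p(cons)+9=y, o(vowel)+2=q, p(cons)+9=y, c(cons)+9=l, o(vowel)+2=q, r(cons)+9=a, n(cons)+9=w.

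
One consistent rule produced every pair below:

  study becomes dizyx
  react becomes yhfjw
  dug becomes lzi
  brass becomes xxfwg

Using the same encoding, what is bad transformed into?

The output letters match the input read backwards, each shifted +5: study reversed is yduts. Read the word backwards and shift each letter +5.
Applying it to bad: reverse → dab; then shift: d+5=i, a+5=f, b+5=g.

ifg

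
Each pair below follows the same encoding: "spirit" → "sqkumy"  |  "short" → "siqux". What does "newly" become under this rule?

nfyoc

The shift increases by 1 at each position, starting from +0: 0, 1, 2, ….
On newly: n+0=n, e+1=f, w+2=y, l+3=o, y+4=c.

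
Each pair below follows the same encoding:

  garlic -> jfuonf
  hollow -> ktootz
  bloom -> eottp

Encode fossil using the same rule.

Vowels shift forward by 5 and consonants shift forward by 3.
On fossil: f(cons)+3=i, o(vowel)+5=t, s(cons)+3=v, s(cons)+3=v, i(vowel)+5=n, l(cons)+3=o.

itvvno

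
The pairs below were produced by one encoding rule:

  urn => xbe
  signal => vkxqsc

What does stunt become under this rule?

dxedc

The word is reversed, then every letter is shifted forward by 10.
For stunt: reverse → tnuts; then shift: t+10=d, n+10=x, u+10=e, t+10=d, s+10=c.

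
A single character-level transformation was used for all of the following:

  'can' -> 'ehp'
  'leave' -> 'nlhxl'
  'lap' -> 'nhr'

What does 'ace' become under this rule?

The shift depends on letter class: consonant c→e is +2, but vowel a→h is +7. Two shifts are in play — +7 for a/e/i/o/u, +2 for every other letter.
On ace: a(vowel)+7=h, c(cons)+2=e, e(vowel)+7=l.

hel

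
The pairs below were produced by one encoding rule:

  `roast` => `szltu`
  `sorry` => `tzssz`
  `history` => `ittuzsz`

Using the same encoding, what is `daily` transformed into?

eltmz

The shift depends on letter class: consonant r→s is +1, but vowel o→z is +11. Two shifts are in play — +11 for a/e/i/o/u, +1 for every other letter.
On daily: d(cons)+1=e, a(vowel)+11=l, i(vowel)+11=t, l(cons)+1=m, y(cons)+1=z.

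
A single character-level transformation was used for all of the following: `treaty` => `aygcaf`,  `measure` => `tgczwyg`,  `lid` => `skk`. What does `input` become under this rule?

kuwwa

The shift depends on letter class: consonant t→a is +7, but vowel e→g is +2. The rule splits by letter class: vowels +2, consonants +7.
On input: i(vowel)+2=k, n(cons)+7=u, p(cons)+7=w, u(vowel)+2=w, t(cons)+7=a.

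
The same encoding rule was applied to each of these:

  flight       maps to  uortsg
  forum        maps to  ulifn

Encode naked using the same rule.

mzpvw

Each letter is replaced by its mirror in the alphabet: a↔z, b↔y, c↔x, and so on (the Atbash cipher).
For naked: n↔m, a↔z, k↔p, e↔v, d↔w.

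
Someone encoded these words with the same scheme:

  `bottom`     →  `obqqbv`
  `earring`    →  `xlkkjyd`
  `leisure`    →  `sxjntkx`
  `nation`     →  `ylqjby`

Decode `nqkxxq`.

street

b(1)→o(14) and o(14)→b(1) fit y≡3x+11 (mod 26); the inverse of 3 mod 26 is 9. Treating letters as 0–25, the rule is x ↦ 3x + 11 (mod 26).
Decoding nqkxxq: n(13)→9·(13−11)≡18=s; q(16)→9·(16−11)≡19=t; k(10)→9·(10−11)≡17=r; x(23)→9·(23−11)≡4=e; x(23)→9·(23−11)≡4=e; q(16)→9·(16−11)≡19=t (all mod 26).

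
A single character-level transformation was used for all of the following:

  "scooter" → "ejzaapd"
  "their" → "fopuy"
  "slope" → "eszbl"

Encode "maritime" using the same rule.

yhcuatyl

The shifts repeat in a cycle of length 3: positions 0,1,… shift by +12, +7, +11, then the pattern repeats.
On maritime: m+12=y, a+7=h, r+11=c, i+12=u, t+7=a, i+11=t, m+12=y, e+7=l.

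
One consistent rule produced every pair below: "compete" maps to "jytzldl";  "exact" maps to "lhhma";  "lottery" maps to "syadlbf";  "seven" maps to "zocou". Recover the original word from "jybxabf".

The shifts repeat in a cycle of length 2: positions 0,1,… shift by +7, +10, then the pattern repeats.
Reversing it on jybxabf: j−7=c, y−10=o, b−7=u, x−10=n, a−7=t, b−10=r, f−7=y.

country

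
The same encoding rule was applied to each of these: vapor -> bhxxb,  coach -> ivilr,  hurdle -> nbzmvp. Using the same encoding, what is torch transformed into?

In vapor: v→b is +6, a→h is +7, p→x is +8, o→x is +9 — the shift increases by 1 each position. Letter i (0-indexed) is shifted by i+6, so successive shifts are 6, 7, 8, ….
For torch: t+6=z, o+7=v, r+8=z, c+9=l, h+10=r.

zvzlr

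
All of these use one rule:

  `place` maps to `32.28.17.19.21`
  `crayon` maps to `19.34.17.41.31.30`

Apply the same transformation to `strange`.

p is letter #16 and maps to 32: an offset of 16. The number is (letter's place in the alphabet, a=1) + 16.
For strange: s=19→35, t=20→36, r=18→34, a=1→17, n=14→30, g=7→23, e=5→21.

35.36.34.17.30.23.21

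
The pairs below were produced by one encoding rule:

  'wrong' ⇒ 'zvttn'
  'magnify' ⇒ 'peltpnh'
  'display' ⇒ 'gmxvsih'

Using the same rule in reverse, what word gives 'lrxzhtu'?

install

Each letter shifts forward by (position + 3), i.e. 3, 4, 5, … — the shift grows by one for each successive letter.
Reversing it on lrxzhtu: l−3=i, r−4=n, x−5=s, z−6=t, h−7=a, t−8=l, u−9=l.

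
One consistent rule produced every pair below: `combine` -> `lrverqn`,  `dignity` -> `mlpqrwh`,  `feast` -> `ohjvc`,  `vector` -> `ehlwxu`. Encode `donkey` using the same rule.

Shifts by position in combine: pos 0: c→l (+9), pos 1: o→r (+3), pos 2: m→v (+9), pos 3: b→e (+3) — repeating every 2. A repeating key of period 2 is used — shifts +9, +3 over and over.
For donkey: d+9=m, o+3=r, n+9=w, k+3=n, e+9=n, y+3=b.

mrwnnb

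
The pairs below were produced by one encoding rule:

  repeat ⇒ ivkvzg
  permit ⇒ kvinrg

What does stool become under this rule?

hgllo

Each pair mirrors across the alphabet (r↔i, e↔v, p↔k): positions sum to 25. Each letter is replaced by its mirror in the alphabet: a↔z, b↔y, c↔x, and so on (the Atbash cipher).
Applying it to stool: s↔h, t↔g, o↔l, o↔l, l↔o.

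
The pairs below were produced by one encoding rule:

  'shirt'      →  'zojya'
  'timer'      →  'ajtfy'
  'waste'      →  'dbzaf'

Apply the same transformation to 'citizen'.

jjajgfu

The shift depends on letter class: consonant s→z is +7, but vowel i→j is +1. The rule splits by letter class: vowels +1, consonants +7.
For citizen: c(cons)+7=j, i(vowel)+1=j, t(cons)+7=a, i(vowel)+1=j, z(cons)+7=g, e(vowel)+1=f, n(cons)+7=u.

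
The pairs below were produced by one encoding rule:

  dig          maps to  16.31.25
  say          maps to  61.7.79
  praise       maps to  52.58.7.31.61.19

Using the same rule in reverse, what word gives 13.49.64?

d(#4)→16 and i(#9)→31: differences scale by 3, so n = 3·pos + 4. The formula is n = 3×(alphabet index, a=1) + 4.
Reversing it on 13.49.64: 13→(13−4)÷3=3=c, 49→(49−4)÷3=15=o, 64→(64−4)÷3=20=t.

cot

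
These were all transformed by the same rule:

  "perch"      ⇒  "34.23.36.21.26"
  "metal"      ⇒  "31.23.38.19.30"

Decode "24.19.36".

far

p is letter #16 and maps to 34: an offset of 18. Letters become their 1-based position plus 18 (so a→19, b→20, …).
Decoding 24.19.36: 24→(24−18)÷1=6=f, 19→(19−18)÷1=1=a, 36→(36−18)÷1=18=r.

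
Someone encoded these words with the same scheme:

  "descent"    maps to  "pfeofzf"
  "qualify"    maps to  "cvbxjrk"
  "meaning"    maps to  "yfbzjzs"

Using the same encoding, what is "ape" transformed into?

The shift depends on letter class: consonant d→p is +12, but vowel e→f is +1. The rule splits by letter class: vowels +1, consonants +12.
For ape: a(vowel)+1=b, p(cons)+12=b, e(vowel)+1=f.

bbf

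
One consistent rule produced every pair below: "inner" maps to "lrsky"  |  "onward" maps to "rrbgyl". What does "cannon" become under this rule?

In inner: i→l is +3, n→r is +4, n→s is +5, e→k is +6 — the shift increases by 1 each position. The shift increases by 1 at each position, starting from +3: 3, 4, 5, ….
On cannon: c+3=f, a+4=e, n+5=s, n+6=t, o+7=v, n+8=v.

festvv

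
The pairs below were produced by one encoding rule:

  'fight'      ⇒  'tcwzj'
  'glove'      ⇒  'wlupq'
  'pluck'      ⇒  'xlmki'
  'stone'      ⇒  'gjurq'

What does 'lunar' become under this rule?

lmred

f(5)→t(19) and i(8)→c(2) fit y≡3x+4 (mod 26); the inverse of 3 mod 26 is 9. This is an affine cipher: with a=0,…,z=25, each position x becomes (3x+4) mod 26.
Applying it to lunar: l(11)→3·11+4≡11=l; u(20)→3·20+4≡12=m; n(13)→3·13+4≡17=r; a(0)→3·0+4≡4=e; r(17)→3·17+4≡3=d (all mod 26).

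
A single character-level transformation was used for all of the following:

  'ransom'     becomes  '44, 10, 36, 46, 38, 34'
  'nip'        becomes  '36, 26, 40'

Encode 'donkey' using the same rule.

16, 38, 36, 30, 18, 58

With a=1..z=26, the number is 2·pos + 8.
For donkey: d=4→16, o=15→38, n=14→36, k=11→30, e=5→18, y=25→58.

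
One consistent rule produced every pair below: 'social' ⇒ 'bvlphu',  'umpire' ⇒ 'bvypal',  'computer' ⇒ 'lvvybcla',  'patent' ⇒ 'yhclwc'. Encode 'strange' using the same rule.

bcahwpl

The shift depends on letter class: consonant s→b is +9, but vowel o→v is +7. The rule splits by letter class: vowels +7, consonants +9.
For strange: s(cons)+9=b, t(cons)+9=c, r(cons)+9=a, a(vowel)+7=h, n(cons)+9=w, g(cons)+9=p, e(vowel)+7=l.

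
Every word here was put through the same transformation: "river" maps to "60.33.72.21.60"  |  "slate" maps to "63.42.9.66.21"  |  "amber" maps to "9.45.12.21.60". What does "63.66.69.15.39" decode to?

r(#18)→60 and i(#9)→33: differences scale by 3, so n = 3·pos + 6. The formula is n = 3×(alphabet index, a=1) + 6.
Undoing it on 63.66.69.15.39: 63→(63−6)÷3=19=s, 66→(66−6)÷3=20=t, 69→(69−6)÷3=21=u, 15→(15−6)÷3=3=c, 39→(39−6)÷3=11=k.

stuck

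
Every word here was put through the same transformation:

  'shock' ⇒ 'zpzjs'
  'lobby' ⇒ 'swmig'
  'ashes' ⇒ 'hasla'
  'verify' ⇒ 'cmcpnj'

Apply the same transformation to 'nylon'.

ugwvv

Shifts by position in shock: pos 0: s→z (+7), pos 1: h→p (+8), pos 2: o→z (+11), pos 3: c→j (+7), pos 4: k→s (+8) — repeating every 3. It's a Vigenère-style cipher with numeric key [7,8,11]: position i shifts by key[i mod 3].
On nylon: n+7=u, y+8=g, l+11=w, o+7=v, n+8=v.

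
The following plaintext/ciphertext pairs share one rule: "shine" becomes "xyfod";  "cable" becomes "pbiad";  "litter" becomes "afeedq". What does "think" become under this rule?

This is an affine cipher: with a=0,…,z=25, each position x becomes (7x+1) mod 26.
Applying it to think: t(19)→7·19+1≡4=e; h(7)→7·7+1≡24=y; i(8)→7·8+1≡5=f; n(13)→7·13+1≡14=o; k(10)→7·10+1≡19=t (all mod 26).

eyfot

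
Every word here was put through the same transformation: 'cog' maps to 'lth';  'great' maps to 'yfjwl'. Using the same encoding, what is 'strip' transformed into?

unwyx

The output letters match the input read backwards, each shifted +5: cog reversed is goc. The word is reversed, then every letter is shifted forward by 5.
Applying it to strip: reverse → pirts; then shift: p+5=u, i+5=n, r+5=w, t+5=y, s+5=x.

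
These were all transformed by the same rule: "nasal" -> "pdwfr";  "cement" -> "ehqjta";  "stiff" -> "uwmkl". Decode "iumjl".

grief

In nasal: n→p is +2, a→d is +3, s→w is +4, a→f is +5 — the shift increases by 1 each position. The shift increases by 1 at each position, starting from +2: 2, 3, 4, ….
Undoing it on iumjl: i−2=g, u−3=r, m−4=i, j−5=e, l−6=f.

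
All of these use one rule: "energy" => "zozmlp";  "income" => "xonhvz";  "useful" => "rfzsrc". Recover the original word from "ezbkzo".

heaven

e(4)→z(25) and n(13)→o(14) fit y≡19x+1 (mod 26); the inverse of 19 mod 26 is 11. This is an affine cipher: with a=0,…,z=25, each position x becomes (19x+1) mod 26.
Undoing it on ezbkzo: e(4)→11·(4−1)≡7=h; z(25)→11·(25−1)≡4=e; b(1)→11·(1−1)≡0=a; k(10)→11·(10−1)≡21=v; z(25)→11·(25−1)≡4=e; o(14)→11·(14−1)≡13=n (all mod 26).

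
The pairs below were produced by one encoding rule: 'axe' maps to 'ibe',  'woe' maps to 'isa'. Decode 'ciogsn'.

The output letters match the input read backwards, each shifted +4: axe reversed is exa. Two steps: reverse the string, then apply a Caesar shift of +4.
Decoding ciogsn: shift back: c−4=y, i−4=e, o−4=k, g−4=c, s−4=o, n−4=j → yekcoj; then reverse → jockey.

jockey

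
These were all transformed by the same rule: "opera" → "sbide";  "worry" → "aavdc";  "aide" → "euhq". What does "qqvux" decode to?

merit

It's a Vigenère-style cipher with numeric key [4,12]: position i shifts by key[i mod 2].
Undoing it on qqvux: q−4=m, q−12=e, v−4=r, u−12=i, x−4=t.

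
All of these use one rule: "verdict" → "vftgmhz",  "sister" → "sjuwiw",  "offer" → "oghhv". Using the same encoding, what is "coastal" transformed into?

In verdict: v→v is +0, e→f is +1, r→t is +2, d→g is +3 — the shift increases by 1 each position. Letter i (0-indexed) is shifted by i+0, so successive shifts are 0, 1, 2, ….
Applying it to coastal: c+0=c, o+1=p, a+2=c, s+3=v, t+4=x, a+5=f, l+6=r.

cpcvxfr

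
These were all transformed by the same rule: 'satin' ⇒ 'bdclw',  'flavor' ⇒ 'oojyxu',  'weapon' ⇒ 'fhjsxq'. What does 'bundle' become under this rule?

kxwguh

A repeating key of period 2 is used — shifts +9, +3 over and over.
On bundle: b+9=k, u+3=x, n+9=w, d+3=g, l+9=u, e+3=h.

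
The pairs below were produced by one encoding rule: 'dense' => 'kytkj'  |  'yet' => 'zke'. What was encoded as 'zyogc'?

waist

The output letters match the input read backwards, each shifted +6: dense reversed is esned. Two steps: reverse the string, then apply a Caesar shift of +6.
Reversing it on zyogc: shift back: z−6=t, y−6=s, o−6=i, g−6=a, c−6=w → tsiaw; then reverse → waist.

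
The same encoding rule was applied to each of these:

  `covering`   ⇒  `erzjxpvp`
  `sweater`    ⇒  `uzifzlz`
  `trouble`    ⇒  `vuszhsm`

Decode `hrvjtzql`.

In covering: c→e is +2, o→r is +3, v→z is +4, e→j is +5 — the shift increases by 1 each position. Each letter shifts forward by (position + 2), i.e. 2, 3, 4, … — the shift grows by one for each successive letter.
Undoing it on hrvjtzql: h−2=f, r−3=o, v−4=r, j−5=e, t−6=n, z−7=s, q−8=i, l−9=c.

forensic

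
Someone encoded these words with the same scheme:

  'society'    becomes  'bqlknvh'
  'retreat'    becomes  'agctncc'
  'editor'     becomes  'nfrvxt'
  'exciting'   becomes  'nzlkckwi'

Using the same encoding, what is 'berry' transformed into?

kgath

A repeating key of period 2 is used — shifts +9, +2 over and over.
Applying it to berry: b+9=k, e+2=g, r+9=a, r+2=t, y+9=h.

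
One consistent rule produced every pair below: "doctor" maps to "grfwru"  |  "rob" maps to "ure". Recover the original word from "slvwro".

pistol

Compare letters: d→g is +3, o→r is +3, c→f is +3 — a constant shift. Each letter is shifted forward by 3 in the alphabet (a Caesar shift of +3).
Undoing it on slvwro: s−3=p, l−3=i, v−3=s, w−3=t, r−3=o, o−3=l.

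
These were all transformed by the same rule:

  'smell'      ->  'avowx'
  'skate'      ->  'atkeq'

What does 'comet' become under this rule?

kxwpf

In smell: s→a is +8, m→v is +9, e→o is +10, l→w is +11 — the shift increases by 1 each position. Letter i (0-indexed) is shifted by i+8, so successive shifts are 8, 9, 10, ….
Applying it to comet: c+8=k, o+9=x, m+10=w, e+11=p, t+12=f.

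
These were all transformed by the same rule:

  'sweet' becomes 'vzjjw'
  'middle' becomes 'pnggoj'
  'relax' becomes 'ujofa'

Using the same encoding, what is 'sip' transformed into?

vns

The shift depends on letter class: consonant s→v is +3, but vowel e→j is +5. The rule splits by letter class: vowels +5, consonants +3.
Applying it to sip: s(cons)+3=v, i(vowel)+5=n, p(cons)+3=s.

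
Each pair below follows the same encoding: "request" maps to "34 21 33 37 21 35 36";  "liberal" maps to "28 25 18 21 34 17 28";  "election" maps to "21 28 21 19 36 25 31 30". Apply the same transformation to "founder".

Letters become their 1-based position plus 16 (so a→17, b→18, …).
Applying it to founder: f=6→22, o=15→31, u=21→37, n=14→30, d=4→20, e=5→21, r=18→34.

22 31 37 30 20 21 34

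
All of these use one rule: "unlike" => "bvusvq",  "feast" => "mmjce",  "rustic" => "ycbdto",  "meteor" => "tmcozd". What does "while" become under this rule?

The shift increases by 1 at each position, starting from +7: 7, 8, 9, ….
On while: w+7=d, h+8=p, i+9=r, l+10=v, e+11=p.

dprvp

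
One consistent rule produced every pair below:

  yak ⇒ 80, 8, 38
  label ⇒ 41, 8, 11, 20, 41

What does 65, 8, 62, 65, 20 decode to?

y(#25)→80 and a(#1)→8: differences scale by 3, so n = 3·pos + 5. With a=1..z=26, the number is 3·pos + 5.
Reversing it on 65, 8, 62, 65, 20: 65→(65−5)÷3=20=t, 8→(8−5)÷3=1=a, 62→(62−5)÷3=19=s, 65→(65−5)÷3=20=t, 20→(20−5)÷3=5=e.

taste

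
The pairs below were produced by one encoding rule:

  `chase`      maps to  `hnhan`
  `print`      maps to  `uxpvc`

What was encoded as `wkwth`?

In chase: c→h is +5, h→n is +6, a→h is +7, s→a is +8 — the shift increases by 1 each position. The shift increases by 1 at each position, starting from +5: 5, 6, 7, ….
Reversing it on wkwth: w−5=r, k−6=e, w−7=p, t−8=l, h−9=y.

reply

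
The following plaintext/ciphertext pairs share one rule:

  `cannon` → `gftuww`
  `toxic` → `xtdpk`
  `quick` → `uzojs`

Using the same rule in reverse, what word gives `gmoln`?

chief

In cannon: c→g is +4, a→f is +5, n→t is +6, n→u is +7 — the shift increases by 1 each position. Each letter shifts forward by (position + 4), i.e. 4, 5, 6, … — the shift grows by one for each successive letter.
Reversing it on gmoln: g−4=c, m−5=h, o−6=i, l−7=e, n−8=f.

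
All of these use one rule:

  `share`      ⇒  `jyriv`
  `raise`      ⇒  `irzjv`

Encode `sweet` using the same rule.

jnvvk

Each letter is shifted forward by 17 in the alphabet (a Caesar shift of +17).
For sweet: s+17=j, w+17=n, e+17=v, e+17=v, t+17=k.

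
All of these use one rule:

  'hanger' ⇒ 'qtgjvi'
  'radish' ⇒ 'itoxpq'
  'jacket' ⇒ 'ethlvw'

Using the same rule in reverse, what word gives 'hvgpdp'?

census

h(7)→q(16) and a(0)→t(19) fit y≡7x+19 (mod 26); the inverse of 7 mod 26 is 15. Each letter's alphabet position (a=0..z=25) is mapped through 7·x+19 mod 26 — an affine cipher.
Decoding hvgpdp: h(7)→15·(7−19)≡2=c; v(21)→15·(21−19)≡4=e; g(6)→15·(6−19)≡13=n; p(15)→15·(15−19)≡18=s; d(3)→15·(3−19)≡20=u; p(15)→15·(15−19)≡18=s (all mod 26).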